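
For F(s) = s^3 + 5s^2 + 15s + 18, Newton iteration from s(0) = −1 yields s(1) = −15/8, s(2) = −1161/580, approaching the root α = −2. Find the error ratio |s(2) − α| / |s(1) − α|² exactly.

s(1) − α = −15/8 − (−2) = −15/8 + 2 = 1/8, so |s(1) − α| = 1/8.
s(2) − α = −1161/580 − (−2) = −1161/580 + 2 = −1/580, so |s(2) − α| = 1/580.
|s(1) − α|² = 1/64.
Ratio = (1/580) / (1/64) = 16/145.

16/145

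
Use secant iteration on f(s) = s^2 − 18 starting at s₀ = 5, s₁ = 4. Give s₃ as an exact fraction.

f(5) = 7, f(4) = −2. s₂ = 4 − (−2)·(4 − 5)/((−2) − 7) = 38/9.
f(4) = −2, f(38/9) = −14/81. s₃ = (38/9) − (−14/81)·((38/9) − 4)/((−14/81) − (−2)) = 157/37.

157/37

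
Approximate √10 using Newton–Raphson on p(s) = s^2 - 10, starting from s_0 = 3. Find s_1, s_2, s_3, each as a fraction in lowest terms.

s_1 = 19/6, s_2 = 721/228, s_3 = 1039681/328776

p'(s) = 2s.
p(3) = -1, p'(3) = 6, so s_1 = 3 - (-1)/6 = 19/6.
p(19/6) = 1/36, p'(19/6) = 19/3, so s_2 = (19/6) - (1/36)/(19/3) = 721/228.
p(721/228) = 1/51984, p'(721/228) = 721/114, so s_3 = (721/228) - (1/51984)/(721/114) = 1039681/328776.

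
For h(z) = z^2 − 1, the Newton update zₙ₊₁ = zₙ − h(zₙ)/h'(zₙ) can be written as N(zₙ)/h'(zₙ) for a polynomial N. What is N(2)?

5

h'(z) = 2z.
N(z) = z·h'(z) − h(z) = z·(2z) − (z^2 − 1) = z^2 + 1.
N(2) = 5.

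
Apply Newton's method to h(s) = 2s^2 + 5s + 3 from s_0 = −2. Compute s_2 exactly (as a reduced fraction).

h'(s) = 4s + 5.
h(−2) = 1, h'(−2) = −3, so s_1 = (−2) − 1/(−3) = −5/3.
h(−5/3) = 2/9, h'(−5/3) = −5/3, so s_2 = (−5/3) − (2/9)/(−5/3) = −23/15.

−23/15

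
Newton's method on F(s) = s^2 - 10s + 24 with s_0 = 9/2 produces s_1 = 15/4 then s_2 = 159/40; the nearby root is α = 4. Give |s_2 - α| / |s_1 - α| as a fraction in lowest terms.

1/10

s_1 - α = 15/4 - 4 = -1/4, so |s_1 - α| = 1/4.
s_2 - α = 159/40 - 4 = -1/40, so |s_2 - α| = 1/40.
Ratio = (1/40) / (1/4) = 1/10.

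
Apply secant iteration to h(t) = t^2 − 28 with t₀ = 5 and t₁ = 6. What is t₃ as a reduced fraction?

164/31

h(5) = −3, h(6) = 8. t₂ = 6 − 8·(6 − 5)/(8 − (−3)) = 58/11.
h(6) = 8, h(58/11) = −24/121. t₃ = (58/11) − (−24/121)·((58/11) − 6)/((−24/121) − 8) = 164/31.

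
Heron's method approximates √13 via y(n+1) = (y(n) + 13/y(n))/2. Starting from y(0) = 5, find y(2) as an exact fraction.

343/95

y(1) = (5 + 13/5)/2 = 19/5.
y(2) = (19/5 + 13/(19/5))/2 = 343/95.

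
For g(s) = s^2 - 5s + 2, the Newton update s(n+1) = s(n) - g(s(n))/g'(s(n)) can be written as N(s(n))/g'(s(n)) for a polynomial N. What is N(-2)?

2

g'(s) = 2s - 5.
N(s) = s·g'(s) - g(s) = s·(2s - 5) - (s^2 - 5s + 2) = s^2 - 2.
N(-2) = 2.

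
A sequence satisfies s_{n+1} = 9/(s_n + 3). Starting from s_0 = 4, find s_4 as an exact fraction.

s_1 = 9/(4 + 3) = 9/7.
s_2 = 9/(9/7 + 3) = 21/10.
s_3 = 9/(21/10 + 3) = 30/17.
s_4 = 9/(30/17 + 3) = 17/9.

17/9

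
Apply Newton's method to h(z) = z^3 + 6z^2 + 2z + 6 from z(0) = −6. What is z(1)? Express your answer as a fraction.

−111/19

h'(z) = 3z^2 + 12z + 2.
h(−6) = −6, h'(−6) = 38, so z(1) = (−6) − (−6)/38 = −111/19.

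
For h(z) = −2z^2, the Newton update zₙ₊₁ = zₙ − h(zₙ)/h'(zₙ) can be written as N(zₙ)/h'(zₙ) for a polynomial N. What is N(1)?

h'(z) = −4z.
N(z) = z·h'(z) − h(z) = z·(−4z) − (−2z^2) = −2z^2.
N(1) = −2.

−2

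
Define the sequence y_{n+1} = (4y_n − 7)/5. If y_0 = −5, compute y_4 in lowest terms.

y_1 = (4·(−5) − 7)/5 = −27/5.
y_2 = (4·(−27/5) − 7)/5 = −143/25.
y_3 = (4·(−143/25) − 7)/5 = −747/125.
y_4 = (4·(−747/125) − 7)/5 = −3863/625.

−3863/625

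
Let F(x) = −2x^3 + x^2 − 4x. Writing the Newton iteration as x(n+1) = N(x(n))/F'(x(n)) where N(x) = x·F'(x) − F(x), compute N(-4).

F'(x) = −6x^2 + 2x − 4.
N(x) = x·F'(x) − F(x) = x·(−6x^2 + 2x − 4) − (−2x^3 + x^2 − 4x) = −4x^3 + x^2.
N(-4) = 272.

272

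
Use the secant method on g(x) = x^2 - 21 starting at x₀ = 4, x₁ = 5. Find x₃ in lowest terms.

197/43

g(4) = -5, g(5) = 4. x₂ = 5 - 4·(5 - 4)/(4 - (-5)) = 41/9.
g(5) = 4, g(41/9) = -20/81. x₃ = (41/9) - (-20/81)·((41/9) - 5)/((-20/81) - 4) = 197/43.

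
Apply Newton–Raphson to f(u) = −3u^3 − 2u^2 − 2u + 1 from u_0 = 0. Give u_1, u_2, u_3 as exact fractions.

u_1 = 1/2, u_2 = 9/25, u_3 = 24049/71975

f'(u) = −9u^2 − 4u − 2.
f(0) = 1, f'(0) = −2, so u_1 = 0 − 1/(−2) = 1/2.
f(1/2) = −7/8, f'(1/2) = −25/4, so u_2 = (1/2) − (−7/8)/(−25/4) = 9/25.
f(9/25) = −1862/15625, f'(9/25) = −2879/625, so u_3 = (9/25) − (−1862/15625)/(−2879/625) = 24049/71975.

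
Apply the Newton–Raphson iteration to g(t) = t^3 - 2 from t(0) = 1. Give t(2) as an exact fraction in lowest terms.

g'(t) = 3t^2.
g(1) = -1, g'(1) = 3, so t(1) = 1 - (-1)/3 = 4/3.
g(4/3) = 10/27, g'(4/3) = 16/3, so t(2) = (4/3) - (10/27)/(16/3) = 91/72.

91/72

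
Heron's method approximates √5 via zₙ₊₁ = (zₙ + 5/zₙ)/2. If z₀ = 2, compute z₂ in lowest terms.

z₁ = (2 + 5/2)/2 = 9/4.
z₂ = (9/4 + 5/(9/4))/2 = 161/72.

161/72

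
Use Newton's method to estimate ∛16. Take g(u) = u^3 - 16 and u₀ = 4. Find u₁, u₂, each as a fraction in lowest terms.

g'(u) = 3u^2.
g(4) = 48, g'(4) = 48, so u₁ = 4 - 48/48 = 3.
g(3) = 11, g'(3) = 27, so u₂ = 3 - 11/27 = 70/27.

u₁ = 3, u₂ = 70/27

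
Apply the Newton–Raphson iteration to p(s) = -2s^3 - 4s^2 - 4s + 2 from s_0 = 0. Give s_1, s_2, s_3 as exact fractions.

p'(s) = -6s^2 - 8s - 4.
p(0) = 2, p'(0) = -4, so s_1 = 0 - 2/(-4) = 1/2.
p(1/2) = -5/4, p'(1/2) = -19/2, so s_2 = (1/2) - (-5/4)/(-19/2) = 7/19.
p(7/19) = -800/6859, p'(7/19) = -2802/361, so s_3 = (7/19) - (-800/6859)/(-2802/361) = 9407/26619.

s_1 = 1/2, s_2 = 7/19, s_3 = 9407/26619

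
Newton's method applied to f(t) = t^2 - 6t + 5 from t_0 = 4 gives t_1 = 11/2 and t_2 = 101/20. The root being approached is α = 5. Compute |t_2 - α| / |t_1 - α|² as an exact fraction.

t_1 - α = 11/2 - 5 = 1/2, so |t_1 - α| = 1/2.
t_2 - α = 101/20 - 5 = 1/20, so |t_2 - α| = 1/20.
|t_1 - α|² = 1/4.
Ratio = (1/20) / (1/4) = 1/5.

1/5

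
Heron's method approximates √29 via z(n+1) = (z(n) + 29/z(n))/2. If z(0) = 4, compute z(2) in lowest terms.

z(1) = (4 + 29/4)/2 = 45/8.
z(2) = (45/8 + 29/(45/8))/2 = 3881/720.

3881/720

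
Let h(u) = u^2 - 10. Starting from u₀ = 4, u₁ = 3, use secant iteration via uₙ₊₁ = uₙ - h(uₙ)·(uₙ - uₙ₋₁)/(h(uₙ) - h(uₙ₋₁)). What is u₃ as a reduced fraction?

136/43

h(4) = 6, h(3) = -1. u₂ = 3 - (-1)·(3 - 4)/((-1) - 6) = 22/7.
h(3) = -1, h(22/7) = -6/49. u₃ = (22/7) - (-6/49)·((22/7) - 3)/((-6/49) - (-1)) = 136/43.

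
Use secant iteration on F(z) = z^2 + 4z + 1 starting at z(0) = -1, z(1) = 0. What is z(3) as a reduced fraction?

F(-1) = -2, F(0) = 1. z(2) = 0 - 1·(0 - (-1))/(1 - (-2)) = -1/3.
F(0) = 1, F(-1/3) = -2/9. z(3) = (-1/3) - (-2/9)·((-1/3) - 0)/((-2/9) - 1) = -3/11.

-3/11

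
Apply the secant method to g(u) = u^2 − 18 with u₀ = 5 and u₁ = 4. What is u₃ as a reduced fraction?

g(5) = 7, g(4) = −2. u₂ = 4 − (−2)·(4 − 5)/((−2) − 7) = 38/9.
g(4) = −2, g(38/9) = −14/81. u₃ = (38/9) − (−14/81)·((38/9) − 4)/((−14/81) − (−2)) = 157/37.

157/37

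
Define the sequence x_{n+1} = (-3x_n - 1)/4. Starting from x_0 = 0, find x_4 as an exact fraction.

-25/256

x_1 = (-3·0 - 1)/4 = -1/4.
x_2 = (-3·(-1/4) - 1)/4 = -1/16.
x_3 = (-3·(-1/16) - 1)/4 = -13/64.
x_4 = (-3·(-13/64) - 1)/4 = -25/256.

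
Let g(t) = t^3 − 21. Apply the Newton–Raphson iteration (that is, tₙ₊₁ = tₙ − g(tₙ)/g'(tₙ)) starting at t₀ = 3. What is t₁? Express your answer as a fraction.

25/9

g'(t) = 3t^2.
g(3) = 6, g'(3) = 27, so t₁ = 3 − 6/27 = 25/9.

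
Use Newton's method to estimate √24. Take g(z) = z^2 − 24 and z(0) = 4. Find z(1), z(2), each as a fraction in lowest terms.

g'(z) = 2z.
g(4) = −8, g'(4) = 8, so z(1) = 4 − (−8)/8 = 5.
g(5) = 1, g'(5) = 10, so z(2) = 5 − 1/10 = 49/10.

z(1) = 5, z(2) = 49/10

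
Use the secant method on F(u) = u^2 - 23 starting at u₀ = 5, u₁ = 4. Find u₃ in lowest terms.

379/79

F(5) = 2, F(4) = -7. u₂ = 4 - (-7)·(4 - 5)/((-7) - 2) = 43/9.
F(4) = -7, F(43/9) = -14/81. u₃ = (43/9) - (-14/81)·((43/9) - 4)/((-14/81) - (-7)) = 379/79.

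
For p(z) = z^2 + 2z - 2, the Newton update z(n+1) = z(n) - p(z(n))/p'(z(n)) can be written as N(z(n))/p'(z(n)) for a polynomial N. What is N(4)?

p'(z) = 2z + 2.
N(z) = z·p'(z) - p(z) = z·(2z + 2) - (z^2 + 2z - 2) = z^2 + 2.
N(4) = 18.

18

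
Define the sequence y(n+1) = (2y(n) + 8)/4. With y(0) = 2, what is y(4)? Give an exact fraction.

y(1) = (2·2 + 8)/4 = 3.
y(2) = (2·3 + 8)/4 = 7/2.
y(3) = (2·(7/2) + 8)/4 = 15/4.
y(4) = (2·(15/4) + 8)/4 = 31/8.

31/8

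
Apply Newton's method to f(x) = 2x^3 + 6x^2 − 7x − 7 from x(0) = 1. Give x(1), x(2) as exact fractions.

f'(x) = 6x^2 + 12x − 7.
f(1) = −6, f'(1) = 11, so x(1) = 1 − (−6)/11 = 17/11.
f(17/11) = 5184/1331, f'(17/11) = 3131/121, so x(2) = (17/11) − (5184/1331)/(3131/121) = 48043/34441.

x(1) = 17/11, x(2) = 48043/34441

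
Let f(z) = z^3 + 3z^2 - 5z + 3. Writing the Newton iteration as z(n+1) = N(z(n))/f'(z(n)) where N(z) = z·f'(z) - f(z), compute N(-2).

f'(z) = 3z^2 + 6z - 5.
N(z) = z·f'(z) - f(z) = z·(3z^2 + 6z - 5) - (z^3 + 3z^2 - 5z + 3) = 2z^3 + 3z^2 - 3.
N(-2) = -7.

-7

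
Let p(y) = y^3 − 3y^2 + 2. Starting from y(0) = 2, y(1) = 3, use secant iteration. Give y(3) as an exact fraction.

67/25

p(2) = −2, p(3) = 2. y(2) = 3 − 2·(3 − 2)/(2 − (−2)) = 5/2.
p(3) = 2, p(5/2) = −9/8. y(3) = (5/2) − (−9/8)·((5/2) − 3)/((−9/8) − 2) = 67/25.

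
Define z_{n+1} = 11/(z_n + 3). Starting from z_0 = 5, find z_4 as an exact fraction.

2123/964

z_1 = 11/(5 + 3) = 11/8.
z_2 = 11/(11/8 + 3) = 88/35.
z_3 = 11/(88/35 + 3) = 385/193.
z_4 = 11/(385/193 + 3) = 2123/964.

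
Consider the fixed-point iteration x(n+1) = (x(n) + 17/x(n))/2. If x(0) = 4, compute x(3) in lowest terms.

x(1) = (4 + 17/4)/2 = 33/8.
x(2) = (33/8 + 17/(33/8))/2 = 2177/528.
x(3) = (2177/528 + 17/(2177/528))/2 = 9478657/2298912.

9478657/2298912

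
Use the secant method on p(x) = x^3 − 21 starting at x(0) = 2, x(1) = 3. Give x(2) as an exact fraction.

51/19

p(2) = −13, p(3) = 6. x(2) = 3 − 6·(3 − 2)/(6 − (−13)) = 51/19.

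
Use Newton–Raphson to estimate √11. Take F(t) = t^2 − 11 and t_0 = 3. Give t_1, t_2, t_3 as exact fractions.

F'(t) = 2t.
F(3) = −2, F'(3) = 6, so t_1 = 3 − (−2)/6 = 10/3.
F(10/3) = 1/9, F'(10/3) = 20/3, so t_2 = (10/3) − (1/9)/(20/3) = 199/60.
F(199/60) = 1/3600, F'(199/60) = 199/30, so t_3 = (199/60) − (1/3600)/(199/30) = 79201/23880.

t_1 = 10/3, t_2 = 199/60, t_3 = 79201/23880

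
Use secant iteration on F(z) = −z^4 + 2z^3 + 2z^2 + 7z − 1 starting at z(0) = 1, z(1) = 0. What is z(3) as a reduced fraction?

F(1) = 9, F(0) = −1. z(2) = 0 − (−1)·(0 − 1)/((−1) − 9) = 1/10.
F(0) = −1, F(1/10) = −2781/10000. z(3) = (1/10) − (−2781/10000)·((1/10) − 0)/((−2781/10000) − (−1)) = 1000/7219.

1000/7219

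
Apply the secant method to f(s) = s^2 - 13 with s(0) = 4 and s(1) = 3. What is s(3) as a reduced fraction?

f(4) = 3, f(3) = -4. s(2) = 3 - (-4)·(3 - 4)/((-4) - 3) = 25/7.
f(3) = -4, f(25/7) = -12/49. s(3) = (25/7) - (-12/49)·((25/7) - 3)/((-12/49) - (-4)) = 83/23.

83/23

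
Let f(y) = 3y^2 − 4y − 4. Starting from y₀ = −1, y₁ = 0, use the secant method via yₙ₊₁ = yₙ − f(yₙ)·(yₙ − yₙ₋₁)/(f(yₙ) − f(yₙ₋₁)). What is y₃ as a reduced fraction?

f(−1) = 3, f(0) = −4. y₂ = 0 − (−4)·(0 − (−1))/((−4) − 3) = −4/7.
f(0) = −4, f(−4/7) = −36/49. y₃ = (−4/7) − (−36/49)·((−4/7) − 0)/((−36/49) − (−4)) = −7/10.

−7/10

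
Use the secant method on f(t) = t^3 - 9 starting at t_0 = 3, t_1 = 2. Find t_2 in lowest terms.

f(3) = 18, f(2) = -1. t_2 = 2 - (-1)·(2 - 3)/((-1) - 18) = 39/19.

39/19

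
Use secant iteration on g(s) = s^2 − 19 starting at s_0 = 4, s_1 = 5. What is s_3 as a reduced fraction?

61/14

g(4) = −3, g(5) = 6. s_2 = 5 − 6·(5 − 4)/(6 − (−3)) = 13/3.
g(5) = 6, g(13/3) = −2/9. s_3 = (13/3) − (−2/9)·((13/3) − 5)/((−2/9) − 6) = 61/14.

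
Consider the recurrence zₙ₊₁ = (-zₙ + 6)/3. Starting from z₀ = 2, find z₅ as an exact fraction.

z₁ = (-2 + 6)/3 = 4/3.
z₂ = (-(4/3) + 6)/3 = 14/9.
z₃ = (-(14/9) + 6)/3 = 40/27.
z₄ = (-(40/27) + 6)/3 = 122/81.
z₅ = (-(122/81) + 6)/3 = 364/243.

364/243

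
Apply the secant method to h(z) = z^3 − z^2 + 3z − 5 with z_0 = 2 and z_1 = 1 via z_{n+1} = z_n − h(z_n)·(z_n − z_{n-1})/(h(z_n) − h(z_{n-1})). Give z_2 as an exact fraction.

9/7

h(2) = 5, h(1) = −2. z_2 = 1 − (−2)·(1 − 2)/((−2) − 5) = 9/7.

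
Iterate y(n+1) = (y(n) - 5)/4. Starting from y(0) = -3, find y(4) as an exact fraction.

-107/64

y(1) = ((-3) - 5)/4 = -2.
y(2) = ((-2) - 5)/4 = -7/4.
y(3) = ((-7/4) - 5)/4 = -27/16.
y(4) = ((-27/16) - 5)/4 = -107/64.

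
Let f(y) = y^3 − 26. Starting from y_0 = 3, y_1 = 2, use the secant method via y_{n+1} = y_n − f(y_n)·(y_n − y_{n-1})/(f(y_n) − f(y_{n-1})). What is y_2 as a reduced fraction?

56/19

f(3) = 1, f(2) = −18. y_2 = 2 − (−18)·(2 − 3)/((−18) − 1) = 56/19.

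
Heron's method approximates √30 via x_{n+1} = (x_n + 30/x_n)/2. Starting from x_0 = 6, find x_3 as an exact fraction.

x_1 = (6 + 30/6)/2 = 11/2.
x_2 = (11/2 + 30/(11/2))/2 = 241/44.
x_3 = (241/44 + 30/(241/44))/2 = 116161/21208.

116161/21208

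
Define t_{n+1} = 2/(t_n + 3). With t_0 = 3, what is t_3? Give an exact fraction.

5/9

t_1 = 2/(3 + 3) = 1/3.
t_2 = 2/(1/3 + 3) = 3/5.
t_3 = 2/(3/5 + 3) = 5/9.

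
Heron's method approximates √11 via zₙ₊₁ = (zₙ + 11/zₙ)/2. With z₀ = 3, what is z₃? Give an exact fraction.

79201/23880

z₁ = (3 + 11/3)/2 = 10/3.
z₂ = (10/3 + 11/(10/3))/2 = 199/60.
z₃ = (199/60 + 11/(199/60))/2 = 79201/23880.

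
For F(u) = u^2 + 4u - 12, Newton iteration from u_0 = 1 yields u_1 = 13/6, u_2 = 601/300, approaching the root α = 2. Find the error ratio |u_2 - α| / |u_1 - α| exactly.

1/50

u_1 - α = 13/6 - 2 = 1/6, so |u_1 - α| = 1/6.
u_2 - α = 601/300 - 2 = 1/300, so |u_2 - α| = 1/300.
Ratio = (1/300) / (1/6) = 1/50.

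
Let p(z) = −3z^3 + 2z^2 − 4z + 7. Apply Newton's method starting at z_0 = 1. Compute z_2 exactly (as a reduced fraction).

3637/3051

p'(z) = −9z^2 + 4z − 4.
p(1) = 2, p'(1) = −9, so z_1 = 1 − 2/(−9) = 11/9.
p(11/9) = −92/243, p'(11/9) = −113/9, so z_2 = (11/9) − (−92/243)/(−113/9) = 3637/3051.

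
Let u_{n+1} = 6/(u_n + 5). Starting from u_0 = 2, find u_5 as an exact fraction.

8886/8887

u_1 = 6/(2 + 5) = 6/7.
u_2 = 6/(6/7 + 5) = 42/41.
u_3 = 6/(42/41 + 5) = 246/247.
u_4 = 6/(246/247 + 5) = 1482/1481.
u_5 = 6/(1482/1481 + 5) = 8886/8887.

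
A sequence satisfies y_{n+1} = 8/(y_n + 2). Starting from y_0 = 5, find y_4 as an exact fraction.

y_1 = 8/(5 + 2) = 8/7.
y_2 = 8/(8/7 + 2) = 28/11.
y_3 = 8/(28/11 + 2) = 44/25.
y_4 = 8/(44/25 + 2) = 100/47.

100/47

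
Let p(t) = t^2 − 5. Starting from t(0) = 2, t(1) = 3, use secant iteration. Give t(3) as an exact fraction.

p(2) = −1, p(3) = 4. t(2) = 3 − 4·(3 − 2)/(4 − (−1)) = 11/5.
p(3) = 4, p(11/5) = −4/25. t(3) = (11/5) − (−4/25)·((11/5) − 3)/((−4/25) − 4) = 29/13.

29/13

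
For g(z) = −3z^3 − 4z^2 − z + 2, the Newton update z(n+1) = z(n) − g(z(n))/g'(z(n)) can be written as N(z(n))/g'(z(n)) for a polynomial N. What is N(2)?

g'(z) = −9z^2 − 8z − 1.
N(z) = z·g'(z) − g(z) = z·(−9z^2 − 8z − 1) − (−3z^3 − 4z^2 − z + 2) = −6z^3 − 4z^2 − 2.
N(2) = −66.

−66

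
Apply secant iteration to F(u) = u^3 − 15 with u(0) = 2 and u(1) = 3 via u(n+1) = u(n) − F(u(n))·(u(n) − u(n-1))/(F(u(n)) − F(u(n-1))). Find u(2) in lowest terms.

F(2) = −7, F(3) = 12. u(2) = 3 − 12·(3 − 2)/(12 − (−7)) = 45/19.

45/19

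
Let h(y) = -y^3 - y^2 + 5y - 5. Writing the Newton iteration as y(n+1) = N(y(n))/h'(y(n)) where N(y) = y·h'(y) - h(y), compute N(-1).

h'(y) = -3y^2 - 2y + 5.
N(y) = y·h'(y) - h(y) = y·(-3y^2 - 2y + 5) - (-y^3 - y^2 + 5y - 5) = -2y^3 - y^2 + 5.
N(-1) = 6.

6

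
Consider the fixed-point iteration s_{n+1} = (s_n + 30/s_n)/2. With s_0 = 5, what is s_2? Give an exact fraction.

s_1 = (5 + 30/5)/2 = 11/2.
s_2 = (11/2 + 30/(11/2))/2 = 241/44.

241/44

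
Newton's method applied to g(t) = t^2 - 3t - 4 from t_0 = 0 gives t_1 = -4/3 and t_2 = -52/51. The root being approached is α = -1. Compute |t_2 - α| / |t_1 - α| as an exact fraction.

1/17

t_1 - α = -4/3 - (-1) = -4/3 + 1 = -1/3, so |t_1 - α| = 1/3.
t_2 - α = -52/51 - (-1) = -52/51 + 1 = -1/51, so |t_2 - α| = 1/51.
Ratio = (1/51) / (1/3) = 1/17.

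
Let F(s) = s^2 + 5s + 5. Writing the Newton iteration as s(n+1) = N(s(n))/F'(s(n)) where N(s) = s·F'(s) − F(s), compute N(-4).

F'(s) = 2s + 5.
N(s) = s·F'(s) − F(s) = s·(2s + 5) − (s^2 + 5s + 5) = s^2 − 5.
N(-4) = 11.

11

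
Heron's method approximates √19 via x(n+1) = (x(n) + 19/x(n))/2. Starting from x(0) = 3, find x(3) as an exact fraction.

268753/61656

x(1) = (3 + 19/3)/2 = 14/3.
x(2) = (14/3 + 19/(14/3))/2 = 367/84.
x(3) = (367/84 + 19/(367/84))/2 = 268753/61656.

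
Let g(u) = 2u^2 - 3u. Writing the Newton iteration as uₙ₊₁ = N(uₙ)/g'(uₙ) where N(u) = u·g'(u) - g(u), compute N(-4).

32

g'(u) = 4u - 3.
N(u) = u·g'(u) - g(u) = u·(4u - 3) - (2u^2 - 3u) = 2u^2.
N(-4) = 32.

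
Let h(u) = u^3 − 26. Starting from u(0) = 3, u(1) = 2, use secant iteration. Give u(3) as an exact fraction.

3319/1118

h(3) = 1, h(2) = −18. u(2) = 2 − (−18)·(2 − 3)/((−18) − 1) = 56/19.
h(2) = −18, h(56/19) = −2718/6859. u(3) = (56/19) − (−2718/6859)·((56/19) − 2)/((−2718/6859) − (−18)) = 3319/1118.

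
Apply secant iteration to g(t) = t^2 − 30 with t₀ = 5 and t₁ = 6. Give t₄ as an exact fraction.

2766/505

g(5) = −5, g(6) = 6. t₂ = 6 − 6·(6 − 5)/(6 − (−5)) = 60/11.
g(6) = 6, g(60/11) = −30/121. t₃ = (60/11) − (−30/121)·((60/11) − 6)/((−30/121) − 6) = 115/21.
g(60/11) = −30/121, g(115/21) = −5/441. t₄ = (115/21) − (−5/441)·((115/21) − (60/11))/((−5/441) − (−30/121)) = 2766/505.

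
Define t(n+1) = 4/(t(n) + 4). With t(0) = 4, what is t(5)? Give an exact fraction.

53/64

t(1) = 4/(4 + 4) = 1/2.
t(2) = 4/(1/2 + 4) = 8/9.
t(3) = 4/(8/9 + 4) = 9/11.
t(4) = 4/(9/11 + 4) = 44/53.
t(5) = 4/(44/53 + 4) = 53/64.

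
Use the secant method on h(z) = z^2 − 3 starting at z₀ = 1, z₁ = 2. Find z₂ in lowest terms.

5/3

h(1) = −2, h(2) = 1. z₂ = 2 − 1·(2 − 1)/(1 − (−2)) = 5/3.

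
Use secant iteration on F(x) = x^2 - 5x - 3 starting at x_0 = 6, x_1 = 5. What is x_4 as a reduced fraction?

F(6) = 3, F(5) = -3. x_2 = 5 - (-3)·(5 - 6)/((-3) - 3) = 11/2.
F(5) = -3, F(11/2) = -1/4. x_3 = (11/2) - (-1/4)·((11/2) - 5)/((-1/4) - (-3)) = 61/11.
F(11/2) = -1/4, F(61/11) = 3/121. x_4 = (61/11) - (3/121)·((61/11) - (11/2))/((3/121) - (-1/4)) = 737/133.

737/133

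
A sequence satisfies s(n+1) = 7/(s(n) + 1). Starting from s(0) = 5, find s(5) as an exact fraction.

1022/531

s(1) = 7/(5 + 1) = 7/6.
s(2) = 7/(7/6 + 1) = 42/13.
s(3) = 7/(42/13 + 1) = 91/55.
s(4) = 7/(91/55 + 1) = 385/146.
s(5) = 7/(385/146 + 1) = 1022/531.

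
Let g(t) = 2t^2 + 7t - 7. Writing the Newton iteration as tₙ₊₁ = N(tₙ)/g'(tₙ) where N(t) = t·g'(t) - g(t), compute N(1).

g'(t) = 4t + 7.
N(t) = t·g'(t) - g(t) = t·(4t + 7) - (2t^2 + 7t - 7) = 2t^2 + 7.
N(1) = 9.

9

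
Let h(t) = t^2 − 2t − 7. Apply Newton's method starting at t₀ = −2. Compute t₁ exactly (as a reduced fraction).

h'(t) = 2t − 2.
h(−2) = 1, h'(−2) = −6, so t₁ = (−2) − 1/(−6) = −11/6.

−11/6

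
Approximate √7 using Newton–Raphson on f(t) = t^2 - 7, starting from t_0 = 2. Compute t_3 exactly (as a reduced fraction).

108497/41008

f'(t) = 2t.
f(2) = -3, f'(2) = 4, so t_1 = 2 - (-3)/4 = 11/4.
f(11/4) = 9/16, f'(11/4) = 11/2, so t_2 = (11/4) - (9/16)/(11/2) = 233/88.
f(233/88) = 81/7744, f'(233/88) = 233/44, so t_3 = (233/88) - (81/7744)/(233/44) = 108497/41008.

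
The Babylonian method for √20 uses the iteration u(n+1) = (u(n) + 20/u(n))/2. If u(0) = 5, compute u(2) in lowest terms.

161/36

u(1) = (5 + 20/5)/2 = 9/2.
u(2) = (9/2 + 20/(9/2))/2 = 161/36.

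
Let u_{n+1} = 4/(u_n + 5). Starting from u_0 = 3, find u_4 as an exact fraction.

252/359

u_1 = 4/(3 + 5) = 1/2.
u_2 = 4/(1/2 + 5) = 8/11.
u_3 = 4/(8/11 + 5) = 44/63.
u_4 = 4/(44/63 + 5) = 252/359.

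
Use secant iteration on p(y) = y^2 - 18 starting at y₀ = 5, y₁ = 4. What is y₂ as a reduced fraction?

38/9

p(5) = 7, p(4) = -2. y₂ = 4 - (-2)·(4 - 5)/((-2) - 7) = 38/9.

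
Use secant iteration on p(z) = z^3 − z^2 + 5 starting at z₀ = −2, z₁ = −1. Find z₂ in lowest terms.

p(−2) = −7, p(−1) = 3. z₂ = (−1) − 3·((−1) − (−2))/(3 − (−7)) = −13/10.

−13/10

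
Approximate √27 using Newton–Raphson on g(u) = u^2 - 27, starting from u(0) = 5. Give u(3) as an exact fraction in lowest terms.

g'(u) = 2u.
g(5) = -2, g'(5) = 10, so u(1) = 5 - (-2)/10 = 26/5.
g(26/5) = 1/25, g'(26/5) = 52/5, so u(2) = (26/5) - (1/25)/(52/5) = 1351/260.
g(1351/260) = 1/67600, g'(1351/260) = 1351/130, so u(3) = (1351/260) - (1/67600)/(1351/130) = 3650401/702520.

3650401/702520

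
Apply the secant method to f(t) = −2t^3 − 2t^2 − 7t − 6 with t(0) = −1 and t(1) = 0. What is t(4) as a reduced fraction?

f(−1) = 1, f(0) = −6. t(2) = 0 − (−6)·(0 − (−1))/((−6) − 1) = −6/7.
f(0) = −6, f(−6/7) = −72/343. t(3) = (−6/7) − (−72/343)·((−6/7) − 0)/((−72/343) − (−6)) = −294/331.
f(−6/7) = −72/343, f(−294/331) = 1492128/36264691. t(4) = (−294/331) − (1492128/36264691)·((−294/331) − (−6/7))/((1492128/36264691) − (−72/343)) = −38303790/43373023.

−38303790/43373023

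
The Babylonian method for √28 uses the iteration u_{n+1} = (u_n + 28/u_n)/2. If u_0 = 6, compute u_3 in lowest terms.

32257/6096

u_1 = (6 + 28/6)/2 = 16/3.
u_2 = (16/3 + 28/(16/3))/2 = 127/24.
u_3 = (127/24 + 28/(127/24))/2 = 32257/6096.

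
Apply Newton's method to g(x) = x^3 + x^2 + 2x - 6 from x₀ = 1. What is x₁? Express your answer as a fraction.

g'(x) = 3x^2 + 2x + 2.
g(1) = -2, g'(1) = 7, so x₁ = 1 - (-2)/7 = 9/7.

9/7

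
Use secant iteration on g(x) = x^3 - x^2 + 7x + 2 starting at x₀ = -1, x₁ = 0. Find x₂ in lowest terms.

-2/9

g(-1) = -7, g(0) = 2. x₂ = 0 - 2·(0 - (-1))/(2 - (-7)) = -2/9.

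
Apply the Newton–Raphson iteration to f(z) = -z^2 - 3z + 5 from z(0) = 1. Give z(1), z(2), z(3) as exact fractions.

z(1) = 6/5, z(2) = 161/135, z(3) = 117046/98145

f'(z) = -2z - 3.
f(1) = 1, f'(1) = -5, so z(1) = 1 - 1/(-5) = 6/5.
f(6/5) = -1/25, f'(6/5) = -27/5, so z(2) = (6/5) - (-1/25)/(-27/5) = 161/135.
f(161/135) = -1/18225, f'(161/135) = -727/135, so z(3) = (161/135) - (-1/18225)/(-727/135) = 117046/98145.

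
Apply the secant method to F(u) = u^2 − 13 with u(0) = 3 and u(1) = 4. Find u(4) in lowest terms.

F(3) = −4, F(4) = 3. u(2) = 4 − 3·(4 − 3)/(3 − (−4)) = 25/7.
F(4) = 3, F(25/7) = −12/49. u(3) = (25/7) − (−12/49)·((25/7) − 4)/((−12/49) − 3) = 191/53.
F(25/7) = −12/49, F(191/53) = −36/2809. u(4) = (191/53) − (−36/2809)·((191/53) − (25/7))/((−36/2809) − (−12/49)) = 4799/1331.

4799/1331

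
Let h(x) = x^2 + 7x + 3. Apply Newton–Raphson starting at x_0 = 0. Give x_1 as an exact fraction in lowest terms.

h'(x) = 2x + 7.
h(0) = 3, h'(0) = 7, so x_1 = 0 − 3/7 = −3/7.

−3/7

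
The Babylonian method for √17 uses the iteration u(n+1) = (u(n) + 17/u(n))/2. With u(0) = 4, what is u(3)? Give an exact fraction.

u(1) = (4 + 17/4)/2 = 33/8.
u(2) = (33/8 + 17/(33/8))/2 = 2177/528.
u(3) = (2177/528 + 17/(2177/528))/2 = 9478657/2298912.

9478657/2298912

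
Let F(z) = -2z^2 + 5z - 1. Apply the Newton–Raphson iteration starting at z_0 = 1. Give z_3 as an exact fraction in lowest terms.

79/441

F'(z) = -4z + 5.
F(1) = 2, F'(1) = 1, so z_1 = 1 - 2/1 = -1.
F(-1) = -8, F'(-1) = 9, so z_2 = (-1) - (-8)/9 = -1/9.
F(-1/9) = -128/81, F'(-1/9) = 49/9, so z_3 = (-1/9) - (-128/81)/(49/9) = 79/441.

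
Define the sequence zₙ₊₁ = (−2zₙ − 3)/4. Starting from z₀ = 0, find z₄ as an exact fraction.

−15/32

z₁ = (−2·0 − 3)/4 = −3/4.
z₂ = (−2·(−3/4) − 3)/4 = −3/8.
z₃ = (−2·(−3/8) − 3)/4 = −9/16.
z₄ = (−2·(−9/16) − 3)/4 = −15/32.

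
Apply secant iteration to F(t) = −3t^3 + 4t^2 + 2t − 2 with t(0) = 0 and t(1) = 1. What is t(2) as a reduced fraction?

2/3

F(0) = −2, F(1) = 1. t(2) = 1 − 1·(1 − 0)/(1 − (−2)) = 2/3.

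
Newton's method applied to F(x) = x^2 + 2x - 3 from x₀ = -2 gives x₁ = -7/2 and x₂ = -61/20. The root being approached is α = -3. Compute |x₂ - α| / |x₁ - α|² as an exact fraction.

1/5

x₁ - α = -7/2 - (-3) = -7/2 + 3 = -1/2, so |x₁ - α| = 1/2.
x₂ - α = -61/20 - (-3) = -61/20 + 3 = -1/20, so |x₂ - α| = 1/20.
|x₁ - α|² = 1/4.
Ratio = (1/20) / (1/4) = 1/5.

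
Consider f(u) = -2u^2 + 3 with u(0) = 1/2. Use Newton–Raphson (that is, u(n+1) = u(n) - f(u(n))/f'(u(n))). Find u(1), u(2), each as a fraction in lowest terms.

u(1) = 7/4, u(2) = 73/56

f'(u) = -4u.
f(1/2) = 5/2, f'(1/2) = -2, so u(1) = (1/2) - (5/2)/(-2) = 7/4.
f(7/4) = -25/8, f'(7/4) = -7, so u(2) = (7/4) - (-25/8)/(-7) = 73/56.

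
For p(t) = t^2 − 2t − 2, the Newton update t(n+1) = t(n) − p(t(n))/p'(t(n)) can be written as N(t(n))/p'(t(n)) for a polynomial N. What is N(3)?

p'(t) = 2t − 2.
N(t) = t·p'(t) − p(t) = t·(2t − 2) − (t^2 − 2t − 2) = t^2 + 2.
N(3) = 11.

11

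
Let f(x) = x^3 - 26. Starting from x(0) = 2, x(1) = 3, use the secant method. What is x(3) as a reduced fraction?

f(2) = -18, f(3) = 1. x(2) = 3 - 1·(3 - 2)/(1 - (-18)) = 56/19.
f(3) = 1, f(56/19) = -2718/6859. x(3) = (56/19) - (-2718/6859)·((56/19) - 3)/((-2718/6859) - 1) = 28370/9577.

28370/9577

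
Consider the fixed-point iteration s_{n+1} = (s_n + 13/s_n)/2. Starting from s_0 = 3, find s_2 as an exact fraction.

119/33

s_1 = (3 + 13/3)/2 = 11/3.
s_2 = (11/3 + 13/(11/3))/2 = 119/33.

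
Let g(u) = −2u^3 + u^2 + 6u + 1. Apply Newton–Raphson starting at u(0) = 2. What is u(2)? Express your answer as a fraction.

g'(u) = −6u^2 + 2u + 6.
g(2) = 1, g'(2) = −14, so u(1) = 2 − 1/(−14) = 29/14.
g(29/14) = −39/686, g'(29/14) = −1529/98, so u(2) = (29/14) − (−39/686)/(−1529/98) = 44263/21406.

44263/21406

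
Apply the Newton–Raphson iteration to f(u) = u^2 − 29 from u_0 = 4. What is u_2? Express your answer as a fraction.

f'(u) = 2u.
f(4) = −13, f'(4) = 8, so u_1 = 4 − (−13)/8 = 45/8.
f(45/8) = 169/64, f'(45/8) = 45/4, so u_2 = (45/8) − (169/64)/(45/4) = 3881/720.

3881/720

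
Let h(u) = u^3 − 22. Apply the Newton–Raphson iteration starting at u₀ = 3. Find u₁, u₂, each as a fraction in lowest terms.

h'(u) = 3u^2.
h(3) = 5, h'(3) = 27, so u₁ = 3 − 5/27 = 76/27.
h(76/27) = 5950/19683, h'(76/27) = 5776/243, so u₂ = (76/27) − (5950/19683)/(5776/243) = 655489/233928.

u₁ = 76/27, u₂ = 655489/233928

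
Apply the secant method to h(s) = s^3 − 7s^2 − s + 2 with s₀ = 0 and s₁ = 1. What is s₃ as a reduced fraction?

178/423

h(0) = 2, h(1) = −5. s₂ = 1 − (−5)·(1 − 0)/((−5) − 2) = 2/7.
h(1) = −5, h(2/7) = 400/343. s₃ = (2/7) − (400/343)·((2/7) − 1)/((400/343) − (−5)) = 178/423.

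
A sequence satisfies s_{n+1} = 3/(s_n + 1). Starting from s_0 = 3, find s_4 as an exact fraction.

s_1 = 3/(3 + 1) = 3/4.
s_2 = 3/(3/4 + 1) = 12/7.
s_3 = 3/(12/7 + 1) = 21/19.
s_4 = 3/(21/19 + 1) = 57/40.

57/40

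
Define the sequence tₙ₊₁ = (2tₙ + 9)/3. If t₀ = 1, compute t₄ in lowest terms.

t₁ = (2·1 + 9)/3 = 11/3.
t₂ = (2·(11/3) + 9)/3 = 49/9.
t₃ = (2·(49/9) + 9)/3 = 179/27.
t₄ = (2·(179/27) + 9)/3 = 601/81.

601/81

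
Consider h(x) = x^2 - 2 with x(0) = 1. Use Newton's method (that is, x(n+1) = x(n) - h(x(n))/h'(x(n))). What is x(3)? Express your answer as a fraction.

h'(x) = 2x.
h(1) = -1, h'(1) = 2, so x(1) = 1 - (-1)/2 = 3/2.
h(3/2) = 1/4, h'(3/2) = 3, so x(2) = (3/2) - (1/4)/3 = 17/12.
h(17/12) = 1/144, h'(17/12) = 17/6, so x(3) = (17/12) - (1/144)/(17/6) = 577/408.

577/408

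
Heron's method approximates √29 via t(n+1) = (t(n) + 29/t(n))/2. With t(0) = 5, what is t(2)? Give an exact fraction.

727/135

t(1) = (5 + 29/5)/2 = 27/5.
t(2) = (27/5 + 29/(27/5))/2 = 727/135.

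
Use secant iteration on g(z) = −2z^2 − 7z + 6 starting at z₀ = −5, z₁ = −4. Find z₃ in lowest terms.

−434/103

g(−5) = −9, g(−4) = 2. z₂ = (−4) − 2·((−4) − (−5))/(2 − (−9)) = −46/11.
g(−4) = 2, g(−46/11) = 36/121. z₃ = (−46/11) − (36/121)·((−46/11) − (−4))/((36/121) − 2) = −434/103.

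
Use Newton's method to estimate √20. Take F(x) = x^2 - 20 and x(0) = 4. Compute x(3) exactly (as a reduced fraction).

51841/11592

F'(x) = 2x.
F(4) = -4, F'(4) = 8, so x(1) = 4 - (-4)/8 = 9/2.
F(9/2) = 1/4, F'(9/2) = 9, so x(2) = (9/2) - (1/4)/9 = 161/36.
F(161/36) = 1/1296, F'(161/36) = 161/18, so x(3) = (161/36) - (1/1296)/(161/18) = 51841/11592.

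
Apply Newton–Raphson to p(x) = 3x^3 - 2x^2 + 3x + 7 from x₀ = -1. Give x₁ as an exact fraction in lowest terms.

-15/16

p'(x) = 9x^2 - 4x + 3.
p(-1) = -1, p'(-1) = 16, so x₁ = (-1) - (-1)/16 = -15/16.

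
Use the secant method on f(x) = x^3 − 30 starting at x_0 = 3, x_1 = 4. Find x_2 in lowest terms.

114/37

f(3) = −3, f(4) = 34. x_2 = 4 − 34·(4 − 3)/(34 − (−3)) = 114/37.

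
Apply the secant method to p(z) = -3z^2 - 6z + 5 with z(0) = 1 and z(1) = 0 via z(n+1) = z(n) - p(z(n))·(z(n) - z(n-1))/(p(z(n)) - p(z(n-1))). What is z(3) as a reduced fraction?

p(1) = -4, p(0) = 5. z(2) = 0 - 5·(0 - 1)/(5 - (-4)) = 5/9.
p(0) = 5, p(5/9) = 20/27. z(3) = (5/9) - (20/27)·((5/9) - 0)/((20/27) - 5) = 15/23.

15/23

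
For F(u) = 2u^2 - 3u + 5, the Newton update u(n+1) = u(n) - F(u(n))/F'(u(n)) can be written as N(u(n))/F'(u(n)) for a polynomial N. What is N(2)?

3

F'(u) = 4u - 3.
N(u) = u·F'(u) - F(u) = u·(4u - 3) - (2u^2 - 3u + 5) = 2u^2 - 5.
N(2) = 3.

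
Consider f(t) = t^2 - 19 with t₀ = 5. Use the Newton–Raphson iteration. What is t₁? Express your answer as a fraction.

22/5

f'(t) = 2t.
f(5) = 6, f'(5) = 10, so t₁ = 5 - 6/10 = 22/5.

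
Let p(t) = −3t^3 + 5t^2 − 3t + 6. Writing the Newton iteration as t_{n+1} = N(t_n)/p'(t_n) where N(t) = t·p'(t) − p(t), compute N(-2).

62

p'(t) = −9t^2 + 10t − 3.
N(t) = t·p'(t) − p(t) = t·(−9t^2 + 10t − 3) − (−3t^3 + 5t^2 − 3t + 6) = −6t^3 + 5t^2 − 6.
N(-2) = 62.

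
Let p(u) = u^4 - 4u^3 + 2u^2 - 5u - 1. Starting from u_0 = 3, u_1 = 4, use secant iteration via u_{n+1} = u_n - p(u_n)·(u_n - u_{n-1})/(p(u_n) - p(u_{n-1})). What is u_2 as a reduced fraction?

133/36

p(3) = -25, p(4) = 11. u_2 = 4 - 11·(4 - 3)/(11 - (-25)) = 133/36.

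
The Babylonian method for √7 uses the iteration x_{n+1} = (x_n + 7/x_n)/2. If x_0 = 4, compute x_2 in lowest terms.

977/368

x_1 = (4 + 7/4)/2 = 23/8.
x_2 = (23/8 + 7/(23/8))/2 = 977/368.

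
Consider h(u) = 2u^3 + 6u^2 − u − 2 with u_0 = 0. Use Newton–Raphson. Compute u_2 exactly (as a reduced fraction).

h'(u) = 6u^2 + 12u − 1.
h(0) = −2, h'(0) = −1, so u_1 = 0 − (−2)/(−1) = −2.
h(−2) = 8, h'(−2) = −1, so u_2 = (−2) − 8/(−1) = 6.

6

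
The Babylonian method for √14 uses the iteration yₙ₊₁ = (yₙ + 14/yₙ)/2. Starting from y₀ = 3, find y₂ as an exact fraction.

y₁ = (3 + 14/3)/2 = 23/6.
y₂ = (23/6 + 14/(23/6))/2 = 1033/276.

1033/276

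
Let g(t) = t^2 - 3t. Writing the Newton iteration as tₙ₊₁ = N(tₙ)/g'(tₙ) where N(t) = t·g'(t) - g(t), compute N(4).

g'(t) = 2t - 3.
N(t) = t·g'(t) - g(t) = t·(2t - 3) - (t^2 - 3t) = t^2.
N(4) = 16.

16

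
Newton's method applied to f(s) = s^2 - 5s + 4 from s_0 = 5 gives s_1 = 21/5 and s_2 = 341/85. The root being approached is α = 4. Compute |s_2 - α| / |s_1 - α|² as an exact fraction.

5/17

s_1 - α = 21/5 - 4 = 1/5, so |s_1 - α| = 1/5.
s_2 - α = 341/85 - 4 = 1/85, so |s_2 - α| = 1/85.
|s_1 - α|² = 1/25.
Ratio = (1/85) / (1/25) = 5/17.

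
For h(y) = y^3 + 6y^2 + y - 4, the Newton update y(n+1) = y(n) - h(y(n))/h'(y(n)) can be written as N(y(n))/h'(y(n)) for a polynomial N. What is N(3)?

h'(y) = 3y^2 + 12y + 1.
N(y) = y·h'(y) - h(y) = y·(3y^2 + 12y + 1) - (y^3 + 6y^2 + y - 4) = 2y^3 + 6y^2 + 4.
N(3) = 112.

112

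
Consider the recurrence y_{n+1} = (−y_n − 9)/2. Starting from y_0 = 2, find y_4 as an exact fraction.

y_1 = (−2 − 9)/2 = −11/2.
y_2 = (−(−11/2) − 9)/2 = −7/4.
y_3 = (−(−7/4) − 9)/2 = −29/8.
y_4 = (−(−29/8) − 9)/2 = −43/16.

−43/16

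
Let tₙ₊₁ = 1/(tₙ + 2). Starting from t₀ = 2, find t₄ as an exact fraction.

22/53

t₁ = 1/(2 + 2) = 1/4.
t₂ = 1/(1/4 + 2) = 4/9.
t₃ = 1/(4/9 + 2) = 9/22.
t₄ = 1/(9/22 + 2) = 22/53.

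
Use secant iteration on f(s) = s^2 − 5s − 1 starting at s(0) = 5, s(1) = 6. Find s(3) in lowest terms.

f(5) = −1, f(6) = 5. s(2) = 6 − 5·(6 − 5)/(5 − (−1)) = 31/6.
f(6) = 5, f(31/6) = −5/36. s(3) = (31/6) − (−5/36)·((31/6) − 6)/((−5/36) − 5) = 192/37.

192/37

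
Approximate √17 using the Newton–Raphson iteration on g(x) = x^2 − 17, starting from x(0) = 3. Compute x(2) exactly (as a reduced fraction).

g'(x) = 2x.
g(3) = −8, g'(3) = 6, so x(1) = 3 − (−8)/6 = 13/3.
g(13/3) = 16/9, g'(13/3) = 26/3, so x(2) = (13/3) − (16/9)/(26/3) = 161/39.

161/39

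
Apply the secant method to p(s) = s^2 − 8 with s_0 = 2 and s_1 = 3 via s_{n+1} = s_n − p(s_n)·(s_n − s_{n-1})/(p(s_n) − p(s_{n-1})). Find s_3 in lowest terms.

p(2) = −4, p(3) = 1. s_2 = 3 − 1·(3 − 2)/(1 − (−4)) = 14/5.
p(3) = 1, p(14/5) = −4/25. s_3 = (14/5) − (−4/25)·((14/5) − 3)/((−4/25) − 1) = 82/29.

82/29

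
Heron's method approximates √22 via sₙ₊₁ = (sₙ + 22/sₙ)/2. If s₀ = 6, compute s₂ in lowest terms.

1633/348

s₁ = (6 + 22/6)/2 = 29/6.
s₂ = (29/6 + 22/(29/6))/2 = 1633/348.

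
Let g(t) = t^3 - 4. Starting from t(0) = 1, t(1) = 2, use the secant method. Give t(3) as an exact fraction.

169/109

g(1) = -3, g(2) = 4. t(2) = 2 - 4·(2 - 1)/(4 - (-3)) = 10/7.
g(2) = 4, g(10/7) = -372/343. t(3) = (10/7) - (-372/343)·((10/7) - 2)/((-372/343) - 4) = 169/109.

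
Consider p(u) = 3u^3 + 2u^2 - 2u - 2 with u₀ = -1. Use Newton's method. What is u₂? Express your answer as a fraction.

-5/3

p'(u) = 9u^2 + 4u - 2.
p(-1) = -1, p'(-1) = 3, so u₁ = (-1) - (-1)/3 = -2/3.
p(-2/3) = -2/3, p'(-2/3) = -2/3, so u₂ = (-2/3) - (-2/3)/(-2/3) = -5/3.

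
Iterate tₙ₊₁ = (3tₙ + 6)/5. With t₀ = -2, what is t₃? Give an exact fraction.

48/25

t₁ = (3·(-2) + 6)/5 = 0.
t₂ = (3·0 + 6)/5 = 6/5.
t₃ = (3·(6/5) + 6)/5 = 48/25.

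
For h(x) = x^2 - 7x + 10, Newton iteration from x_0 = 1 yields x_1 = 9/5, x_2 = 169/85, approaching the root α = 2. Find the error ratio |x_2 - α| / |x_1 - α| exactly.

x_1 - α = 9/5 - 2 = -1/5, so |x_1 - α| = 1/5.
x_2 - α = 169/85 - 2 = -1/85, so |x_2 - α| = 1/85.
Ratio = (1/85) / (1/5) = 1/17.

1/17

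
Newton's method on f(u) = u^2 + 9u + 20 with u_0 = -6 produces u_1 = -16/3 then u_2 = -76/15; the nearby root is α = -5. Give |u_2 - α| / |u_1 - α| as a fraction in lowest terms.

1/5

u_1 - α = -16/3 - (-5) = -16/3 + 5 = -1/3, so |u_1 - α| = 1/3.
u_2 - α = -76/15 - (-5) = -76/15 + 5 = -1/15, so |u_2 - α| = 1/15.
Ratio = (1/15) / (1/3) = 1/5.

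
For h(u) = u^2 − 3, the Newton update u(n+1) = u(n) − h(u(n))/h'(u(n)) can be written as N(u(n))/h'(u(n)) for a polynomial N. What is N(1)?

4

h'(u) = 2u.
N(u) = u·h'(u) − h(u) = u·(2u) − (u^2 − 3) = u^2 + 3.
N(1) = 4.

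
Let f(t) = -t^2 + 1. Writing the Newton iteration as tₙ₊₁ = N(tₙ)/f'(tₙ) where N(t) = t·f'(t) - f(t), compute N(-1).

-2

f'(t) = -2t.
N(t) = t·f'(t) - f(t) = t·(-2t) - (-t^2 + 1) = -t^2 - 1.
N(-1) = -2.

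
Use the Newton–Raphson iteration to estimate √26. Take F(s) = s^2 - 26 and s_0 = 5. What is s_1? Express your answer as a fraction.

51/10

F'(s) = 2s.
F(5) = -1, F'(5) = 10, so s_1 = 5 - (-1)/10 = 51/10.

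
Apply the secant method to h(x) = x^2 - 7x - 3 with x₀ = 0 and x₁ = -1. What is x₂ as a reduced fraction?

-3/8

h(0) = -3, h(-1) = 5. x₂ = (-1) - 5·((-1) - 0)/(5 - (-3)) = -3/8.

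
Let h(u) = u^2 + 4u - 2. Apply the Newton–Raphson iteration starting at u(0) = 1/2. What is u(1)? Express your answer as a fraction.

9/20

h'(u) = 2u + 4.
h(1/2) = 1/4, h'(1/2) = 5, so u(1) = (1/2) - (1/4)/5 = 9/20.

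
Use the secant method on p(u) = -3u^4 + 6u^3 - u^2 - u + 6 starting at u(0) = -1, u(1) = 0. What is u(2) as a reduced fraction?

-2/3

p(-1) = -3, p(0) = 6. u(2) = 0 - 6·(0 - (-1))/(6 - (-3)) = -2/3.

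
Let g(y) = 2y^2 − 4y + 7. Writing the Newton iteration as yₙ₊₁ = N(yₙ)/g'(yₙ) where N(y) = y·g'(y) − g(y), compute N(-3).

11

g'(y) = 4y − 4.
N(y) = y·g'(y) − g(y) = y·(4y − 4) − (2y^2 − 4y + 7) = 2y^2 − 7.
N(-3) = 11.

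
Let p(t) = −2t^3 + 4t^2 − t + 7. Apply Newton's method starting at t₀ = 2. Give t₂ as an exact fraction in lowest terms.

847/351

p'(t) = −6t^2 + 8t − 1.
p(2) = 5, p'(2) = −9, so t₁ = 2 − 5/(−9) = 23/9.
p(23/9) = −2050/729, p'(23/9) = −533/27, so t₂ = (23/9) − (−2050/729)/(−533/27) = 847/351.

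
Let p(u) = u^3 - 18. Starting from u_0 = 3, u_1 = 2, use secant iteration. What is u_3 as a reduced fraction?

7377/2786

p(3) = 9, p(2) = -10. u_2 = 2 - (-10)·(2 - 3)/((-10) - 9) = 48/19.
p(2) = -10, p(48/19) = -12870/6859. u_3 = (48/19) - (-12870/6859)·((48/19) - 2)/((-12870/6859) - (-10)) = 7377/2786.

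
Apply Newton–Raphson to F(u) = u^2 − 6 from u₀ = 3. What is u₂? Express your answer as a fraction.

F'(u) = 2u.
F(3) = 3, F'(3) = 6, so u₁ = 3 − 3/6 = 5/2.
F(5/2) = 1/4, F'(5/2) = 5, so u₂ = (5/2) − (1/4)/5 = 49/20.

49/20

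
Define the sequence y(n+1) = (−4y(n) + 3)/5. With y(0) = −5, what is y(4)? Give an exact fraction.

−1157/625

y(1) = (−4·(−5) + 3)/5 = 23/5.
y(2) = (−4·(23/5) + 3)/5 = −77/25.
y(3) = (−4·(−77/25) + 3)/5 = 383/125.
y(4) = (−4·(383/125) + 3)/5 = −1157/625.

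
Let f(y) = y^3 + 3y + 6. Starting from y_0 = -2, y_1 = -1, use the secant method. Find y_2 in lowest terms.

f(-2) = -8, f(-1) = 2. y_2 = (-1) - 2·((-1) - (-2))/(2 - (-8)) = -6/5.

-6/5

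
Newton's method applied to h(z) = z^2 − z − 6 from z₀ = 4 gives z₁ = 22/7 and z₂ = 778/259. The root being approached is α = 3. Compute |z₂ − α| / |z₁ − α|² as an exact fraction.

z₁ − α = 22/7 − 3 = 1/7, so |z₁ − α| = 1/7.
z₂ − α = 778/259 − 3 = 1/259, so |z₂ − α| = 1/259.
|z₁ − α|² = 1/49.
Ratio = (1/259) / (1/49) = 7/37.

7/37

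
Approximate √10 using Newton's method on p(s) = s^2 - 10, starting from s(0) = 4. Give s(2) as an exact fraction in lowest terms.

p'(s) = 2s.
p(4) = 6, p'(4) = 8, so s(1) = 4 - 6/8 = 13/4.
p(13/4) = 9/16, p'(13/4) = 13/2, so s(2) = (13/4) - (9/16)/(13/2) = 329/104.

329/104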